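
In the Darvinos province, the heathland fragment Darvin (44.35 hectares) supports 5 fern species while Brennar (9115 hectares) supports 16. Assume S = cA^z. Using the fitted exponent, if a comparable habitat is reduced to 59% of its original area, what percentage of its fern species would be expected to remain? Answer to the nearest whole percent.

89%

z = ln(16/5) / ln(9115/44.35) = 1.1632 / 5.3256 = 0.2184
S_new/S_old = (A_new/A_old)^z = 0.59^0.2184 = exp(0.2184 × -0.5276) = 0.8912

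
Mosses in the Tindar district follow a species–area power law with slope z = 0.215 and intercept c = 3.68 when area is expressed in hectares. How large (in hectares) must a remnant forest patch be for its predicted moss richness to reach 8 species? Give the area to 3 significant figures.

37.0 hectares

8 = 3.68 × A^0.215  ⇒  A^0.215 = 8/3.68 = 2.174
ln A = ln(2.174) / 0.215 = 0.7765 / 0.215 = 3.6118
A = e^3.6118 ≈ 37.03 hectares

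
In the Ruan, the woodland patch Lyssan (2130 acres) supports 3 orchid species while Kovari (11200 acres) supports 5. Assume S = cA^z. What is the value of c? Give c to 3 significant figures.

z = ln(S₂/S₁) / ln(A₂/A₁) = ln(5/3) / ln(11200/2130) = 0.5108 / 1.6598 = 0.3078
c = S₁ / A₁^z = 3 / 2130^0.3078 = 3 / 10.58 = 0.2836

0.284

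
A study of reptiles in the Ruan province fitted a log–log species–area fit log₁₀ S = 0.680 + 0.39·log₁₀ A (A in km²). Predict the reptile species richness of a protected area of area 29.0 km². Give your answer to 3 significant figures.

17.8

S = 4.786 × 29^0.39 = 4.786 × 3.718 ≈ 17.8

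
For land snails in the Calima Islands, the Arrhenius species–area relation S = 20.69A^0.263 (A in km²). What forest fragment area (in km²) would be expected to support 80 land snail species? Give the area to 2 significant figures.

170 km²

80 = 20.69 × A^0.263  ⇒  A^0.263 = 80/20.69 = 3.867
ln A = ln(3.867) / 0.263 = 1.3524 / 0.263 = 5.1421
A = e^5.1421 ≈ 171.1 km²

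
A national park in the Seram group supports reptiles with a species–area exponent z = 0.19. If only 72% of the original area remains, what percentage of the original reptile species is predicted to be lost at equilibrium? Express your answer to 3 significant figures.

6.05%

S_new/S_old = (A_new/A_old)^z = 0.72^0.19
= exp(0.19 × ln 0.72) = exp(0.19 × -0.3285) = exp(-0.0624) ≈ 0.9395
Fraction lost = 1 − 0.9395 = 0.06051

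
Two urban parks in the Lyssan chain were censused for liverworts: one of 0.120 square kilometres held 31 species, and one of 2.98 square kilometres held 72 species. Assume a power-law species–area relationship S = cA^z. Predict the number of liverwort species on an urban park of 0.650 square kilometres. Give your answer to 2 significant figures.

48

z = ln(72/31) / ln(2.98/0.12) = 0.8427 / 3.2122 = 0.2623
c = 31 / 0.12^0.2623 = 31 / 0.5734 = 54.07
S₃ = 54.07 × 0.65^0.2623 = 54.07 × 0.8931 ≈ 48.29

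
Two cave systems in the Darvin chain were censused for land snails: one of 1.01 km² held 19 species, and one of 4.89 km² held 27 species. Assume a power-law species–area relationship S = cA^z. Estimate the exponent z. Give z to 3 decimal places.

0.223

Taking logs: ln S = ln c + z ln A, so z = (ln S₂ − ln S₁)/(ln A₂ − ln A₁).
z = ln(27/19) / ln(4.89/1.01) = ln(1.421) / ln(4.842) = 0.3514 / 1.5772 = 0.2228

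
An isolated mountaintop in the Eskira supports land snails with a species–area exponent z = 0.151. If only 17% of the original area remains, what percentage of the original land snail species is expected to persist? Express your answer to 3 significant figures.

76.5%

S_new/S_old = (A_new/A_old)^z = 0.17^0.151
= exp(0.151 × ln 0.17) = exp(0.151 × -1.7720) = exp(-0.2676) ≈ 0.7652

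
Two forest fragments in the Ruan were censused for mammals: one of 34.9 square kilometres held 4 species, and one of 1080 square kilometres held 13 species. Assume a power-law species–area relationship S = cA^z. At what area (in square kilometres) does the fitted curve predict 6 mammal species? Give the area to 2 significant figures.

z = ln(13/4) / ln(1080/34.9) = 1.1787 / 3.4322 = 0.3434
c = 4 / 34.9^0.3434 = 4 / 3.387 = 1.181
A = (6/1.181)^(1/0.3434) ⇒ ln A = ln(5.081)/0.3434 = 4.7332
A = e^4.7332 ≈ 113.7 square kilometres

110 square kilometres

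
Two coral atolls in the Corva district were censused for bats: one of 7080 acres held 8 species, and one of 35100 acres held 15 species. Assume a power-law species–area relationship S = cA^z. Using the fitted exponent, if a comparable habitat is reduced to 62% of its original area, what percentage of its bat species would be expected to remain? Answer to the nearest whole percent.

83%

z = ln(15/8) / ln(35100/7080) = 0.6286 / 1.6009 = 0.3927
S_new/S_old = (A_new/A_old)^z = 0.62^0.3927 = exp(0.3927 × -0.4780) = 0.8289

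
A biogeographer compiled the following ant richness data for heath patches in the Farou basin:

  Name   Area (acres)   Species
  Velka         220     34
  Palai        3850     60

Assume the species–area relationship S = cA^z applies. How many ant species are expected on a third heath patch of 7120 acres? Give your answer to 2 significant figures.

68

z = ln(60/34) / ln(3850/220) = 0.5680 / 2.8622 = 0.1984
c = 34 / 220^0.1984 = 34 / 2.916 = 11.66
S₃ = 11.66 × 7120^0.1984 = 11.66 × 5.814 ≈ 67.79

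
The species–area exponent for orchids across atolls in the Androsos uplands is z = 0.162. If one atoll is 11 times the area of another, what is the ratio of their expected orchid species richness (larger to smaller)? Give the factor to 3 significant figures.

1.47

S₂/S₁ = (A₂/A₁)^z = 11^0.162
ln(S₂/S₁) = 0.162 × ln 11 = 0.162 × 2.3979 = 0.3885
S₂/S₁ = e^0.3885 ≈ 1.475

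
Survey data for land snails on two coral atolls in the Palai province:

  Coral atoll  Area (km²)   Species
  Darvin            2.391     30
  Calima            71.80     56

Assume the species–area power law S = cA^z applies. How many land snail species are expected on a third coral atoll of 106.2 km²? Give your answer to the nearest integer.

60

z = ln(56/30) / ln(71.8/2.391) = 0.6242 / 3.4022 = 0.1835
c = 30 / 2.391^0.1835 = 30 / 1.173 = 25.57
S₃ = 25.57 × 106.2^0.1835 = 25.57 × 2.353 ≈ 60.17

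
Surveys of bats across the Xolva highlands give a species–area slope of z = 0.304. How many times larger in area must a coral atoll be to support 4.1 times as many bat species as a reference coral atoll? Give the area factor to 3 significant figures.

(A₂/A₁)^0.304 = 4.1, so A₂/A₁ = 4.1^(1/0.304) = 4.1^3.289
ln(A₂/A₁) = ln 4.1 / 0.304 = 1.4110 / 0.304 = 4.6414
A₂/A₁ = e^4.6414 ≈ 103.7

104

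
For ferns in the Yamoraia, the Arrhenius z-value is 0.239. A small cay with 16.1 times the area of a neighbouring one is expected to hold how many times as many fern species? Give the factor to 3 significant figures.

1.94

S₂/S₁ = (A₂/A₁)^z = 16.1^0.239
ln(S₂/S₁) = 0.239 × ln 16.1 = 0.239 × 2.7788 = 0.6641
S₂/S₁ = e^0.6641 ≈ 1.943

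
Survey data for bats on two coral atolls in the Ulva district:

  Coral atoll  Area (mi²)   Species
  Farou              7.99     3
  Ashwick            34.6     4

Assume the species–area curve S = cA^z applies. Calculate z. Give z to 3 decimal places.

Taking logs: ln S = ln c + z ln A, so z = (ln S₂ − ln S₁)/(ln A₂ − ln A₁).
z = ln(4/3) / ln(34.6/7.99) = ln(1.333) / ln(4.33) = 0.2877 / 1.4657 = 0.1963

0.196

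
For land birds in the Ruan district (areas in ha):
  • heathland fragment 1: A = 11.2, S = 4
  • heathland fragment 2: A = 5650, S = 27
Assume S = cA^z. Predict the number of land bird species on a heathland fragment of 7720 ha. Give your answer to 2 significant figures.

30

z = ln(27/4) / ln(5650/11.2) = 1.9095 / 6.2235 = 0.3068
c = 4 / 11.2^0.3068 = 4 / 2.099 = 1.906
S₃ = 1.906 × 7720^0.3068 = 1.906 × 15.59 ≈ 29.71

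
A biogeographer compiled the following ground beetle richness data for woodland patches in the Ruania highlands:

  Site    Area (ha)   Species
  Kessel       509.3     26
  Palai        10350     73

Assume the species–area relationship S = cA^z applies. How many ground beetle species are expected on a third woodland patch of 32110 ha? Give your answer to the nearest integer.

z = ln(73/26) / ln(10350/509.3) = 1.0324 / 3.0117 = 0.3428
c = 26 / 509.3^0.3428 = 26 / 8.47 = 3.069
S₃ = 3.069 × 32110^0.3428 = 3.069 × 35.06 ≈ 107.6

108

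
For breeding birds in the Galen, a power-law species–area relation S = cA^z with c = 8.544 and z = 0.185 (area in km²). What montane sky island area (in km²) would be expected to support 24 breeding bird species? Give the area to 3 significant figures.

266 km²

24 = 8.544 × A^0.185  ⇒  A^0.185 = 24/8.544 = 2.809
ln A = ln(2.809) / 0.185 = 1.0328 / 0.185 = 5.5828
A = e^5.5828 ≈ 265.8 km²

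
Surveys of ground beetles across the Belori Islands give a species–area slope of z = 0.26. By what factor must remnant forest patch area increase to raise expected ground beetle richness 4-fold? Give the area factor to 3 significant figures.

207

(A₂/A₁)^0.26 = 4, so A₂/A₁ = 4^(1/0.26) = 4^3.846
ln(A₂/A₁) = ln 4 / 0.26 = 1.3863 / 0.26 = 5.3319
A₂/A₁ = e^5.3319 ≈ 206.8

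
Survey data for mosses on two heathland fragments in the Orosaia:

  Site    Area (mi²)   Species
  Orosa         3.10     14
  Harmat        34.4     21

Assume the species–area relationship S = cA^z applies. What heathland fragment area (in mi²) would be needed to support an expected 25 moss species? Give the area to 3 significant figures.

96.8 mi²

z = ln(21/14) / ln(34.4/3.1) = 0.4055 / 2.4067 = 0.1685
c = 14 / 3.1^0.1685 = 14 / 1.21 = 11.57
A = (25/11.57)^(1/0.1685) ⇒ ln A = ln(2.161)/0.1685 = 4.5729
A = e^4.5729 ≈ 96.83 mi²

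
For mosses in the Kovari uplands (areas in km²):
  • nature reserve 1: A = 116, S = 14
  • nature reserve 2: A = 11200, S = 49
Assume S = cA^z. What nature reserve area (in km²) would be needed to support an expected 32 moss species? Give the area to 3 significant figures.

z = ln(49/14) / ln(11200/116) = 1.2528 / 4.5701 = 0.2741
c = 14 / 116^0.2741 = 14 / 3.681 = 3.804
A = (32/3.804)^(1/0.2741) ⇒ ln A = ln(8.413)/0.2741 = 7.7693
A = e^7.7693 ≈ 2367 km²

2370 km²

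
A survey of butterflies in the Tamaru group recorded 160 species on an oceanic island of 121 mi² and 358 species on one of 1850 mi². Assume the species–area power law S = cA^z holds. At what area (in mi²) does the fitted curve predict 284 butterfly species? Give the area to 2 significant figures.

840 mi²

z = ln(358/160) / ln(1850/121) = 0.8054 / 2.7272 = 0.2953
c = 160 / 121^0.2953 = 160 / 4.122 = 38.82
A = (284/38.82)^(1/0.2953) ⇒ ln A = ln(7.316)/0.2953 = 6.7388
A = e^6.7388 ≈ 844.6 mi²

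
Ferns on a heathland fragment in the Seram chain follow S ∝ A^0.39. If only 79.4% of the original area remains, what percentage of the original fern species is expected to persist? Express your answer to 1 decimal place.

91.4%

S_new/S_old = (A_new/A_old)^z = 0.794^0.39
= exp(0.39 × ln 0.794) = exp(0.39 × -0.2307) = exp(-0.0900) ≈ 0.914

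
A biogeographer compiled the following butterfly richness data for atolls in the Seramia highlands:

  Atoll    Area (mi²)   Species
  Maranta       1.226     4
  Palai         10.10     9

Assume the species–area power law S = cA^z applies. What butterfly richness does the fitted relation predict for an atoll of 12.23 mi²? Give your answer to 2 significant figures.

z = ln(9/4) / ln(10.1/1.226) = 0.8109 / 2.1088 = 0.3845
c = 4 / 1.226^0.3845 = 4 / 1.082 = 3.699
S₃ = 3.699 × 12.23^0.3845 = 3.699 × 2.619 ≈ 9.687

9.7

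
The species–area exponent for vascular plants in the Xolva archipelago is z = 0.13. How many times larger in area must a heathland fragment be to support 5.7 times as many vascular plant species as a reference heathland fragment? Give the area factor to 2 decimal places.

(A₂/A₁)^0.13 = 5.7, so A₂/A₁ = 5.7^(1/0.13) = 5.7^7.692
ln(A₂/A₁) = ln 5.7 / 0.13 = 1.7405 / 0.13 = 13.3882
A₂/A₁ = e^13.3882 ≈ 652262

652261.83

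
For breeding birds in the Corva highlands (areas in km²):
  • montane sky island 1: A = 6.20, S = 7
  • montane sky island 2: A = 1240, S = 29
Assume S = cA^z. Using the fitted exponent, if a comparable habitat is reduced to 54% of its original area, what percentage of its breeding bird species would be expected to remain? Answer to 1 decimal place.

84.8%

z = ln(29/7) / ln(1240/6.2) = 1.4214 / 5.2983 = 0.2683
S_new/S_old = (A_new/A_old)^z = 0.54^0.2683 = exp(0.2683 × -0.6162) = 0.8476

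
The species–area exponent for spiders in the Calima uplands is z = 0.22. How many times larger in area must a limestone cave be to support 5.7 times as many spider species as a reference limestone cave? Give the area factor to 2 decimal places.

2727.69

(A₂/A₁)^0.22 = 5.7, so A₂/A₁ = 5.7^(1/0.22) = 5.7^4.545
ln(A₂/A₁) = ln 5.7 / 0.22 = 1.7405 / 0.22 = 7.9112
A₂/A₁ = e^7.9112 ≈ 2728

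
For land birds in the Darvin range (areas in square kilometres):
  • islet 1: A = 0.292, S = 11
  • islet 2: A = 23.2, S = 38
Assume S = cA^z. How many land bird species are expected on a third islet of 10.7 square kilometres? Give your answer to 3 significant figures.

z = ln(38/11) / ln(23.2/0.292) = 1.2397 / 4.3752 = 0.2833
c = 11 / 0.292^0.2833 = 11 / 0.7055 = 15.59
S₃ = 15.59 × 10.7^0.2833 = 15.59 × 1.957 ≈ 30.52

30.5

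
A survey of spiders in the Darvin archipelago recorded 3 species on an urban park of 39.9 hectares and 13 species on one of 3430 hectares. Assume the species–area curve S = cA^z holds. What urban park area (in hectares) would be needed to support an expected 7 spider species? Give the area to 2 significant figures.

z = ln(13/3) / ln(3430/39.9) = 1.4663 / 4.4539 = 0.3292
c = 3 / 39.9^0.3292 = 3 / 3.366 = 0.8913
A = (7/0.8913)^(1/0.3292) ⇒ ln A = ln(7.853)/0.3292 = 6.2600
A = e^6.2600 ≈ 523.2 hectares

520 hectares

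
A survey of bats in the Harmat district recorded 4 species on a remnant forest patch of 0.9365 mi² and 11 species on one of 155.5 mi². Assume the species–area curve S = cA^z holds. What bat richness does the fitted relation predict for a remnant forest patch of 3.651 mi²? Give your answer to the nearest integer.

z = ln(11/4) / ln(155.5/0.9365) = 1.0116 / 5.1123 = 0.1979
c = 4 / 0.9365^0.1979 = 4 / 0.9871 = 4.052
S₃ = 4.052 × 3.651^0.1979 = 4.052 × 1.292 ≈ 5.236

5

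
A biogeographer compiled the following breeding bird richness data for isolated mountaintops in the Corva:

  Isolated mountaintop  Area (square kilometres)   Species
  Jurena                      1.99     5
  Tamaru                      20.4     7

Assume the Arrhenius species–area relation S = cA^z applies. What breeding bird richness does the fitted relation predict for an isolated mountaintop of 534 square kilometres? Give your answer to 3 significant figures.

z = ln(7/5) / ln(20.4/1.99) = 0.3365 / 2.3274 = 0.1446
c = 5 / 1.99^0.1446 = 5 / 1.105 = 4.527
S₃ = 4.527 × 534^0.1446 = 4.527 × 2.479 ≈ 11.22

11.2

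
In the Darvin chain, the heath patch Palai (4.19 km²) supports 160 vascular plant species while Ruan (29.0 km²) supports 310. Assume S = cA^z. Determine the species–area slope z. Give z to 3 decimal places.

0.342

Taking logs: ln S = ln c + z ln A, so z = (ln S₂ − ln S₁)/(ln A₂ − ln A₁).
z = ln(310/160) / ln(29/4.19) = ln(1.938) / ln(6.921) = 0.6614 / 1.9346 = 0.3419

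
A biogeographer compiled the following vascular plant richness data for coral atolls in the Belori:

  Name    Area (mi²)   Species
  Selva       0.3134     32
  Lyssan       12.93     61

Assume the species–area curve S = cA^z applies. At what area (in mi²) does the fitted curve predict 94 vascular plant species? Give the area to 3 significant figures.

156 mi²

z = ln(61/32) / ln(12.93/0.3134) = 0.6451 / 3.7198 = 0.1734
c = 32 / 0.3134^0.1734 = 32 / 0.8177 = 39.13
A = (94/39.13)^(1/0.1734) ⇒ ln A = ln(2.402)/0.1734 = 5.0529
A = e^5.0529 ≈ 156.5 mi²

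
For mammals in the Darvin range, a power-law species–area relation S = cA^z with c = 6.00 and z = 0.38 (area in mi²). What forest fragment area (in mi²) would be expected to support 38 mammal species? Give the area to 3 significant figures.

129 mi²

38 = 6 × A^0.38  ⇒  A^0.38 = 38/6 = 6.333
ln A = ln(6.333) / 0.38 = 1.8458 / 0.38 = 4.8574
A = e^4.8574 ≈ 128.7 mi²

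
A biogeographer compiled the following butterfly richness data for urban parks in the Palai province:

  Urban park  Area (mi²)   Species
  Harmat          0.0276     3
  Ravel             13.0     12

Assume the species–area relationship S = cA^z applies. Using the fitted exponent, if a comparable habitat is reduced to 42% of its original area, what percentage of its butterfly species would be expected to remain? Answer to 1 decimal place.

82.3%

z = ln(12/3) / ln(13/0.0276) = 1.3863 / 6.1549 = 0.2252
S_new/S_old = (A_new/A_old)^z = 0.42^0.2252 = exp(0.2252 × -0.8675) = 0.8225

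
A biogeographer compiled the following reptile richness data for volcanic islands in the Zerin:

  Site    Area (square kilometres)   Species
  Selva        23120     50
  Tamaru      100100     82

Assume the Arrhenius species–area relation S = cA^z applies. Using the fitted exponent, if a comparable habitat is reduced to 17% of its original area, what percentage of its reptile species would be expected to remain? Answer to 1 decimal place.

z = ln(82/50) / ln(100100/23120) = 0.4947 / 1.4655 = 0.3376
S_new/S_old = (A_new/A_old)^z = 0.17^0.3376 = exp(0.3376 × -1.7720) = 0.5498

55.0%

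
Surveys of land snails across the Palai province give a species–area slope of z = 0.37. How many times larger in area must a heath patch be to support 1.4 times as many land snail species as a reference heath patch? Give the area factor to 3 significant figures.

(A₂/A₁)^0.37 = 1.4, so A₂/A₁ = 1.4^(1/0.37) = 1.4^2.703
ln(A₂/A₁) = ln 1.4 / 0.37 = 0.3365 / 0.37 = 0.9094
A₂/A₁ = e^0.9094 ≈ 2.483

2.48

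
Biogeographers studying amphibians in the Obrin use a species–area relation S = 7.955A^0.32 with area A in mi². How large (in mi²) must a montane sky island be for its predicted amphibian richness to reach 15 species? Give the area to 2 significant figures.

15 = 7.955 × A^0.32  ⇒  A^0.32 = 15/7.955 = 1.886
ln A = ln(1.886) / 0.32 = 0.6342 / 0.32 = 1.9820
A = e^1.9820 ≈ 7.257 mi²

7.3 mi²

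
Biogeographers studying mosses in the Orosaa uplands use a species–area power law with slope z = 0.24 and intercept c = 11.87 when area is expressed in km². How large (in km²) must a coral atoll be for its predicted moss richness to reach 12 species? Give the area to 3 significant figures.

1.05 km²

12 = 11.87 × A^0.24  ⇒  A^0.24 = 12/11.87 = 1.011
ln A = ln(1.011) / 0.24 = 0.0109 / 0.24 = 0.0454
A = e^0.0454 ≈ 1.046 km²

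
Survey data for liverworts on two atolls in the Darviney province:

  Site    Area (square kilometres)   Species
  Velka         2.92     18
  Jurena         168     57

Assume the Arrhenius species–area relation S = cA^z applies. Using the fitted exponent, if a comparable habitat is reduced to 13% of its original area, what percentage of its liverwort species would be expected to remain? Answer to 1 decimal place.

56.0%

z = ln(57/18) / ln(168/2.92) = 1.1527 / 4.0524 = 0.2844
S_new/S_old = (A_new/A_old)^z = 0.13^0.2844 = exp(0.2844 × -2.0402) = 0.5597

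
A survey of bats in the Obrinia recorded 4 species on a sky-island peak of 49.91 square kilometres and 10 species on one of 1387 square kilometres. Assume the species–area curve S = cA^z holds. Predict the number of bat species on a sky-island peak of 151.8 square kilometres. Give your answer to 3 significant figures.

5.43

z = ln(10/4) / ln(1387/49.91) = 0.9163 / 3.3247 = 0.2756
c = 4 / 49.91^0.2756 = 4 / 2.938 = 1.362
S₃ = 1.362 × 151.8^0.2756 = 1.362 × 3.992 ≈ 5.435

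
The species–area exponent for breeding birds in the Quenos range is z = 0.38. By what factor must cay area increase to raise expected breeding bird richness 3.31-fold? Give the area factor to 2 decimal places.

23.33

(A₂/A₁)^0.38 = 3.31, so A₂/A₁ = 3.31^(1/0.38) = 3.31^2.632
ln(A₂/A₁) = ln 3.31 / 0.38 = 1.1969 / 0.38 = 3.1499
A₂/A₁ = e^3.1499 ≈ 23.33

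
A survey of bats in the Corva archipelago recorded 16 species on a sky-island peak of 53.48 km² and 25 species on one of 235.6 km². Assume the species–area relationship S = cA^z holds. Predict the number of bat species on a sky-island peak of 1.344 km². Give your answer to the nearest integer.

z = ln(25/16) / ln(235.6/53.48) = 0.4463 / 1.4828 = 0.3010
c = 16 / 53.48^0.3010 = 16 / 3.312 = 4.83
S₃ = 4.83 × 1.344^0.3010 = 4.83 × 1.093 ≈ 5.28

5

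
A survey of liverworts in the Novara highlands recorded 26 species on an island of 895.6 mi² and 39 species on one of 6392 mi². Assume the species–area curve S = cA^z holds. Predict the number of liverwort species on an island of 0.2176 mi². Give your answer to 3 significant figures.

4.67

z = ln(39/26) / ln(6392/895.6) = 0.4055 / 1.9653 = 0.2063
c = 26 / 895.6^0.2063 = 26 / 4.065 = 6.396
S₃ = 6.396 × 0.2176^0.2063 = 6.396 × 0.73 ≈ 4.67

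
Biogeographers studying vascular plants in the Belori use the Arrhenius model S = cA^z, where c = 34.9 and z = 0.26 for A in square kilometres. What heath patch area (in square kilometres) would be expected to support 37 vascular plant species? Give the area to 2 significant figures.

37 = 34.9 × A^0.26  ⇒  A^0.26 = 37/34.9 = 1.06
ln A = ln(1.06) / 0.26 = 0.0584 / 0.26 = 0.2247
A = e^0.2247 ≈ 1.252 square kilometres

1.3 square kilometres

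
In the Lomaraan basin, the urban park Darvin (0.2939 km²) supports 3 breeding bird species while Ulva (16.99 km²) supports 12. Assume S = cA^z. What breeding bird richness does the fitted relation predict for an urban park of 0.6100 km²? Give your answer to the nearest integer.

4

z = ln(12/3) / ln(16.99/0.2939) = 1.3863 / 4.0571 = 0.3417
c = 3 / 0.2939^0.3417 = 3 / 0.6581 = 4.559
S₃ = 4.559 × 0.61^0.3417 = 4.559 × 0.8446 ≈ 3.85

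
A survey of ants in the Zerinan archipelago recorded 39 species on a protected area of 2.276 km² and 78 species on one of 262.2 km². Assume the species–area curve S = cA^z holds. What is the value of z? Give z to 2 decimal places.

Taking logs: ln S = ln c + z ln A, so z = (ln S₂ − ln S₁)/(ln A₂ − ln A₁).
z = ln(78/39) / ln(262.2/2.276) = ln(2) / ln(115.2) = 0.6931 / 4.7467 = 0.1460

0.15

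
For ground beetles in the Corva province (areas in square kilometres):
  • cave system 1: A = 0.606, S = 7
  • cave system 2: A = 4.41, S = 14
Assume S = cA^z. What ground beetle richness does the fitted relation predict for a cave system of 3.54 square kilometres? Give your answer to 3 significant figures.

z = ln(14/7) / ln(4.41/0.606) = 0.6931 / 1.9847 = 0.3492
c = 7 / 0.606^0.3492 = 7 / 0.8395 = 8.338
S₃ = 8.338 × 3.54^0.3492 = 8.338 × 1.555 ≈ 12.97

13.0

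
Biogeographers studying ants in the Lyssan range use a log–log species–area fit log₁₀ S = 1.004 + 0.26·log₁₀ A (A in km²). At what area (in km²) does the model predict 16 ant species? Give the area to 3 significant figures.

16 = 10.09 × A^0.26  ⇒  A^0.26 = 16/10.09 = 1.585
ln A = ln(1.585) / 0.26 = 0.4608 / 0.26 = 1.7723
A = e^1.7723 ≈ 5.884 km²

5.88 km²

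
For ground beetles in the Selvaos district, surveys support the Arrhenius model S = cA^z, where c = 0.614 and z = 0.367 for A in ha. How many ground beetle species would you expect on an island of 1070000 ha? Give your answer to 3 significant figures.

100

S = 0.614 × 1070000^0.367
ln S = ln 0.614 + 0.367 × ln 1070000 = -0.4878 + 0.367 × 13.8832 = 4.6074
S = e^4.6074 ≈ 100.2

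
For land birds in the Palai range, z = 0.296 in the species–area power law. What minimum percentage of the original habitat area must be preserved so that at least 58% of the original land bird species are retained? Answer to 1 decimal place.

Need (A_new/A_old)^0.296 = 0.58, so A_new/A_old = 0.58^(1/0.296) = 0.58^3.378
ln(A_new/A_old) = ln 0.58 / 0.296 = -0.5447 / 0.296 = -1.8403
A_new/A_old = e^-1.8403 ≈ 0.1588

15.9%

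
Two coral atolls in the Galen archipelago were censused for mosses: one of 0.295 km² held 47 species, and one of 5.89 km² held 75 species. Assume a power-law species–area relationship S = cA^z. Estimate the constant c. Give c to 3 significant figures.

z = ln(S₂/S₁) / ln(A₂/A₁) = ln(75/47) / ln(5.89/0.295) = 0.4673 / 2.9940 = 0.1561
c = S₁ / A₁^z = 47 / 0.295^0.1561 = 47 / 0.8265 = 56.87

56.9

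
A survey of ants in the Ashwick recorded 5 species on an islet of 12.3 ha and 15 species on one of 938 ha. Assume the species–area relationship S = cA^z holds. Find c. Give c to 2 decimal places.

z = ln(S₂/S₁) / ln(A₂/A₁) = ln(15/5) / ln(938/12.3) = 1.0986 / 4.3342 = 0.2535
c = S₁ / A₁^z = 5 / 12.3^0.2535 = 5 / 1.889 = 2.647

2.65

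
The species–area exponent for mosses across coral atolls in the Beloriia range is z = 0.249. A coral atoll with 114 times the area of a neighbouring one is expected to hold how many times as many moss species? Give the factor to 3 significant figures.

S₂/S₁ = (A₂/A₁)^z = 114^0.249
ln(S₂/S₁) = 0.249 × ln 114 = 0.249 × 4.7362 = 1.1793
S₂/S₁ = e^1.1793 ≈ 3.252

3.25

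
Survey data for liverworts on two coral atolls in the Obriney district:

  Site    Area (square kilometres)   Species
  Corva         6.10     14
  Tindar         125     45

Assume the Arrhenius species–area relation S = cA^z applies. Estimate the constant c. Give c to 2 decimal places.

z = ln(S₂/S₁) / ln(A₂/A₁) = ln(45/14) / ln(125/6.1) = 1.1676 / 3.0200 = 0.3866
c = S₁ / A₁^z = 14 / 6.1^0.3866 = 14 / 2.012 = 6.958

6.96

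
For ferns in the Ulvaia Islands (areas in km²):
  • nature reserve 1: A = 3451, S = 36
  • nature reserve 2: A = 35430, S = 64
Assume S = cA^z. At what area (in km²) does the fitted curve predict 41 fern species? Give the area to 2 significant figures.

5800 km²

z = ln(64/36) / ln(35430/3451) = 0.5754 / 2.3289 = 0.2471
c = 36 / 3451^0.2471 = 36 / 7.483 = 4.811
A = (41/4.811)^(1/0.2471) ⇒ ln A = ln(8.522)/0.2471 = 8.6728
A = e^8.6728 ≈ 5842 km²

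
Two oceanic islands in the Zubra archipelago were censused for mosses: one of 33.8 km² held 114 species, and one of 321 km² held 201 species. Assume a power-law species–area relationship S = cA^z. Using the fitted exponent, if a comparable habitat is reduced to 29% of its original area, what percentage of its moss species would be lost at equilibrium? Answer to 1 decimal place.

26.8%

z = ln(201/114) / ln(321/33.8) = 0.5671 / 2.2510 = 0.2519
S_new/S_old = (A_new/A_old)^z = 0.29^0.2519 = exp(0.2519 × -1.2379) = 0.7321
Fraction lost = 1 − 0.7321 = 0.2679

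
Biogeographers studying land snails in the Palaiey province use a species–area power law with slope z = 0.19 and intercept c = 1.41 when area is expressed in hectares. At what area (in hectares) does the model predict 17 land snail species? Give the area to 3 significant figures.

17 = 1.41 × A^0.19  ⇒  A^0.19 = 17/1.41 = 12.06
ln A = ln(12.06) / 0.19 = 2.4896 / 0.19 = 13.1033
A = e^13.1033 ≈ 490550 hectares

491000 hectares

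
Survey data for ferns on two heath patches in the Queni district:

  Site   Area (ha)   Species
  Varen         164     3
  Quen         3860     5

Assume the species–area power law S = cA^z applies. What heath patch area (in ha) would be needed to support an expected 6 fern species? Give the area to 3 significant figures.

z = ln(5/3) / ln(3860/164) = 0.5108 / 3.1586 = 0.1617
c = 3 / 164^0.1617 = 3 / 2.281 = 1.315
A = (6/1.315)^(1/0.1617) ⇒ ln A = ln(4.563)/0.1617 = 9.3858
A = e^9.3858 ≈ 11917 ha

11900 ha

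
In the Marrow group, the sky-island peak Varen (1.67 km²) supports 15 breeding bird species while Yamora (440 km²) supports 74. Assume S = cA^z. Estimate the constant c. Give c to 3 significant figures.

13.0

z = ln(S₂/S₁) / ln(A₂/A₁) = ln(74/15) / ln(440/1.67) = 1.5960 / 5.5740 = 0.2863
c = S₁ / A₁^z = 15 / 1.67^0.2863 = 15 / 1.158 = 12.95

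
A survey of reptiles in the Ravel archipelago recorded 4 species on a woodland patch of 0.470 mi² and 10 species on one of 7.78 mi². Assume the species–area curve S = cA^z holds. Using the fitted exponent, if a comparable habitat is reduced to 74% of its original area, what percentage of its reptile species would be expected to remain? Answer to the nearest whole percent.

z = ln(10/4) / ln(7.78/0.47) = 0.9163 / 2.8066 = 0.3265
S_new/S_old = (A_new/A_old)^z = 0.74^0.3265 = exp(0.3265 × -0.3011) = 0.9064

91%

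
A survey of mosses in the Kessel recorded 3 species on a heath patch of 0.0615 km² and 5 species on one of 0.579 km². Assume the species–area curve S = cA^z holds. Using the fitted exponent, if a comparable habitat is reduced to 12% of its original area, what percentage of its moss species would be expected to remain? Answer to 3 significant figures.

61.7%

z = ln(5/3) / ln(0.579/0.0615) = 0.5108 / 2.2423 = 0.2278
S_new/S_old = (A_new/A_old)^z = 0.12^0.2278 = exp(0.2278 × -2.1203) = 0.6169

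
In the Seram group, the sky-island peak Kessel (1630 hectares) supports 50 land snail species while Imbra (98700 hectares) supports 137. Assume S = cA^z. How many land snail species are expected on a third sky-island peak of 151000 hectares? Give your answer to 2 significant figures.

z = ln(137/50) / ln(98700/1630) = 1.0080 / 4.1035 = 0.2456
c = 50 / 1630^0.2456 = 50 / 6.152 = 8.127
S₃ = 8.127 × 151000^0.2456 = 8.127 × 18.71 ≈ 152.1

150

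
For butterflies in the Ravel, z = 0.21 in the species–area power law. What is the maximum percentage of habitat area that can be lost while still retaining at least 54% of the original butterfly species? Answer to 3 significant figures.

Need (A_new/A_old)^0.21 = 0.54, so A_new/A_old = 0.54^(1/0.21) = 0.54^4.762
ln(A_new/A_old) = ln 0.54 / 0.21 = -0.6162 / 0.21 = -2.9342
A_new/A_old = e^-2.9342 ≈ 0.05317
Fraction that can be lost = 1 − 0.05317 = 0.9468

94.7%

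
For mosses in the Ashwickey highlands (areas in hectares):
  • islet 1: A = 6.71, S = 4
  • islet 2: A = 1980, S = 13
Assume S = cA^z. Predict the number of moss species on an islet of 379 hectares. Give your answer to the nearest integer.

z = ln(13/4) / ln(1980/6.71) = 1.1787 / 5.6873 = 0.2072
c = 4 / 6.71^0.2072 = 4 / 1.484 = 2.696
S₃ = 2.696 × 379^0.2072 = 2.696 × 3.423 ≈ 9.229

9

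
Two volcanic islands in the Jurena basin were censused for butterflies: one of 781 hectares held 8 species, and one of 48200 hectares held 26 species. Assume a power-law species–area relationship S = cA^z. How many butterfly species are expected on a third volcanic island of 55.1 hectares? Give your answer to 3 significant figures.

z = ln(26/8) / ln(48200/781) = 1.1787 / 4.1225 = 0.2859
c = 8 / 781^0.2859 = 8 / 6.715 = 1.191
S₃ = 1.191 × 55.1^0.2859 = 1.191 × 3.146 ≈ 3.749

3.75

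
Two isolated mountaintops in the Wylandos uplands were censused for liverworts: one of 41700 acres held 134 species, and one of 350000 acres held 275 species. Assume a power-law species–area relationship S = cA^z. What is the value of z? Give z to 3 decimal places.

Taking logs: ln S = ln c + z ln A, so z = (ln S₂ − ln S₁)/(ln A₂ − ln A₁).
z = ln(275/134) / ln(350000/41700) = ln(2.052) / ln(8.393) = 0.7189 / 2.1274 = 0.3379

0.338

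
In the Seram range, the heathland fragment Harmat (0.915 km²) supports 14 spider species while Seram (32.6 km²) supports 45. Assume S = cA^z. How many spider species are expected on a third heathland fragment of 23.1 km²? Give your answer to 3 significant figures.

40.2

z = ln(45/14) / ln(32.6/0.915) = 1.1676 / 3.5731 = 0.3268
c = 14 / 0.915^0.3268 = 14 / 0.9714 = 14.41
S₃ = 14.41 × 23.1^0.3268 = 14.41 × 2.79 ≈ 40.21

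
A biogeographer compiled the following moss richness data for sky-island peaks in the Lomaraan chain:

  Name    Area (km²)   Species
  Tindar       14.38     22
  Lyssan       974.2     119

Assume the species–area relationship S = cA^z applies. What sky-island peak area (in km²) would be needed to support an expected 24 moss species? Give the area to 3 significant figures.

17.9 km²

z = ln(119/22) / ln(974.2/14.38) = 1.6881 / 4.2158 = 0.4004
c = 22 / 14.38^0.4004 = 22 / 2.908 = 7.565
A = (24/7.565)^(1/0.4004) ⇒ ln A = ln(3.172)/0.4004 = 2.8831
A = e^2.8831 ≈ 17.87 km²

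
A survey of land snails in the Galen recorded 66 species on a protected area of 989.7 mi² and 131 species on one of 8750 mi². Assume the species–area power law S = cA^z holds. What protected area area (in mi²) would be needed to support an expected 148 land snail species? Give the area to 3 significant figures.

12900 mi²

z = ln(131/66) / ln(8750/989.7) = 0.6855 / 2.1794 = 0.3146
c = 66 / 989.7^0.3146 = 66 / 8.755 = 7.539
A = (148/7.539)^(1/0.3146) ⇒ ln A = ln(19.63)/0.3146 = 9.4647
A = e^9.4647 ≈ 12896 mi²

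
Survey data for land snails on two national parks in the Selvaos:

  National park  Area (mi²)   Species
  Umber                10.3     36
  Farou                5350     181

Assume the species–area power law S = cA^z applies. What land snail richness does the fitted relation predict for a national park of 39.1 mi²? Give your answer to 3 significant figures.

50.8

z = ln(181/36) / ln(5350/10.3) = 1.6150 / 6.2527 = 0.2583
c = 36 / 10.3^0.2583 = 36 / 1.826 = 19.71
S₃ = 19.71 × 39.1^0.2583 = 19.71 × 2.578 ≈ 50.81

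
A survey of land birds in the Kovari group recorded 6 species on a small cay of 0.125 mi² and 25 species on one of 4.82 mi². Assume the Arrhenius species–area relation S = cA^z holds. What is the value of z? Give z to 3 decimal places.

0.391

Taking logs: ln S = ln c + z ln A, so z = (ln S₂ − ln S₁)/(ln A₂ − ln A₁).
z = ln(25/6) / ln(4.82/0.125) = ln(4.167) / ln(38.56) = 1.4271 / 3.6522 = 0.3908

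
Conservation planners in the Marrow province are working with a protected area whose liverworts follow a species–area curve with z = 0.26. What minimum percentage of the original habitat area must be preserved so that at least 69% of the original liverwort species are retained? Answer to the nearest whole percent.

Need (A_new/A_old)^0.26 = 0.69, so A_new/A_old = 0.69^(1/0.26) = 0.69^3.846
ln(A_new/A_old) = ln 0.69 / 0.26 = -0.3711 / 0.26 = -1.4272
A_new/A_old = e^-1.4272 ≈ 0.24

24%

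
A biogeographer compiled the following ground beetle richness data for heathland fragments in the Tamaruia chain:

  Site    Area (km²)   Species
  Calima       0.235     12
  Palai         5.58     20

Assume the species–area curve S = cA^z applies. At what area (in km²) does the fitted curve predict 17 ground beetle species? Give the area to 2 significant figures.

2.0 km²

z = ln(20/12) / ln(5.58/0.235) = 0.5108 / 3.1674 = 0.1613
c = 12 / 0.235^0.1613 = 12 / 0.7917 = 15.16
A = (17/15.16)^(1/0.1613) ⇒ ln A = ln(1.122)/0.1613 = 0.7115
A = e^0.7115 ≈ 2.037 km²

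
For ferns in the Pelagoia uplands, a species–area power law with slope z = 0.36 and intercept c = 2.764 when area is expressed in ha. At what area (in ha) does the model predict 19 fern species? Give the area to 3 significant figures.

212 ha

19 = 2.764 × A^0.36  ⇒  A^0.36 = 19/2.764 = 6.874
ln A = ln(6.874) / 0.36 = 1.9278 / 0.36 = 5.3549
A = e^5.3549 ≈ 211.6 ha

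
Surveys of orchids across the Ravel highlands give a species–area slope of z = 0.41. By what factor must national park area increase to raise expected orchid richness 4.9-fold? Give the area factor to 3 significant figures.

(A₂/A₁)^0.41 = 4.9, so A₂/A₁ = 4.9^(1/0.41) = 4.9^2.439
ln(A₂/A₁) = ln 4.9 / 0.41 = 1.5892 / 0.41 = 3.8762
A₂/A₁ = e^3.8762 ≈ 48.24

48.2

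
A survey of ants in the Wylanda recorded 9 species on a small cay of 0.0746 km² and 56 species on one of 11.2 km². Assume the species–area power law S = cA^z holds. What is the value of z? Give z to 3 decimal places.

0.365

Taking logs: ln S = ln c + z ln A, so z = (ln S₂ − ln S₁)/(ln A₂ − ln A₁).
z = ln(56/9) / ln(11.2/0.0746) = ln(6.222) / ln(150.1) = 1.8281 / 5.0115 = 0.3648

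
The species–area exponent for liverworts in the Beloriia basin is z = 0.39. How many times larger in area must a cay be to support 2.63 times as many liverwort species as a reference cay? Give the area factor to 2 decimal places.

11.93

(A₂/A₁)^0.39 = 2.63, so A₂/A₁ = 2.63^(1/0.39) = 2.63^2.564
ln(A₂/A₁) = ln 2.63 / 0.39 = 0.9670 / 0.39 = 2.4794
A₂/A₁ = e^2.4794 ≈ 11.93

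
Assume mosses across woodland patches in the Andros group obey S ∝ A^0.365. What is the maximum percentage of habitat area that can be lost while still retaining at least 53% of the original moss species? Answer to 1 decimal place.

Need (A_new/A_old)^0.365 = 0.53, so A_new/A_old = 0.53^(1/0.365) = 0.53^2.74
ln(A_new/A_old) = ln 0.53 / 0.365 = -0.6349 / 0.365 = -1.7394
A_new/A_old = e^-1.7394 ≈ 0.1756
Fraction that can be lost = 1 − 0.1756 = 0.8244

82.4%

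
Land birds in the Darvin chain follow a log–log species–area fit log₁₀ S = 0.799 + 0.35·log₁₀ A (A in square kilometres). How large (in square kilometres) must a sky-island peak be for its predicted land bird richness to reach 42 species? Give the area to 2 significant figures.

230 square kilometres

42 = 6.295 × A^0.35  ⇒  A^0.35 = 42/6.295 = 6.672
ln A = ln(6.672) / 0.35 = 1.8979 / 0.35 = 5.4226
A = e^5.4226 ≈ 226.5 square kilometres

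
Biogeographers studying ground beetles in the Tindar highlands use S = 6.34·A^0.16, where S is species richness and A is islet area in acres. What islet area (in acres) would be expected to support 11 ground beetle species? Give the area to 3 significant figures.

31.3 acres

11 = 6.34 × A^0.16  ⇒  A^0.16 = 11/6.34 = 1.735
ln A = ln(1.735) / 0.16 = 0.5510 / 0.16 = 3.4439
A = e^3.4439 ≈ 31.31 acres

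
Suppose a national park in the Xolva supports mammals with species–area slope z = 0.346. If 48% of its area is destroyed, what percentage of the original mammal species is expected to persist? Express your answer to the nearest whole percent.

80%

S_new/S_old = (A_new/A_old)^z = 0.52^0.346
= exp(0.346 × ln 0.52) = exp(0.346 × -0.6539) = exp(-0.2263) ≈ 0.7975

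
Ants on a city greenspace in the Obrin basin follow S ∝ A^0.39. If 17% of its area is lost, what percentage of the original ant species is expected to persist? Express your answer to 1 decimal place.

93.0%

S_new/S_old = (A_new/A_old)^z = 0.83^0.39
= exp(0.39 × ln 0.83) = exp(0.39 × -0.1863) = exp(-0.0727) ≈ 0.9299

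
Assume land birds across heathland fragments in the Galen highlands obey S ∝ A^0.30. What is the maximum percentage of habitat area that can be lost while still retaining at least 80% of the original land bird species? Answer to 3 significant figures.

52.5%

Need (A_new/A_old)^0.3 = 0.8, so A_new/A_old = 0.8^(1/0.3) = 0.8^3.333
ln(A_new/A_old) = ln 0.8 / 0.3 = -0.2231 / 0.3 = -0.7438
A_new/A_old = e^-0.7438 ≈ 0.4753
Fraction that can be lost = 1 − 0.4753 = 0.5247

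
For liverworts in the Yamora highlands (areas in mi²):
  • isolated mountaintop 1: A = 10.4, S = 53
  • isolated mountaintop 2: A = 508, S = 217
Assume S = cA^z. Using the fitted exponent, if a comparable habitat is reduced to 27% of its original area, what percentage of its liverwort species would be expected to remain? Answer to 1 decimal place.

z = ln(217/53) / ln(508/10.4) = 1.4096 / 3.8887 = 0.3625
S_new/S_old = (A_new/A_old)^z = 0.27^0.3625 = exp(0.3625 × -1.3093) = 0.6221

62.2%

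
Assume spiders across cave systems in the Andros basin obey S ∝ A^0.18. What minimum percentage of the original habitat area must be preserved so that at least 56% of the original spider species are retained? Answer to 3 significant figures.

3.99%

Need (A_new/A_old)^0.18 = 0.56, so A_new/A_old = 0.56^(1/0.18) = 0.56^5.556
ln(A_new/A_old) = ln 0.56 / 0.18 = -0.5798 / 0.18 = -3.2212
A_new/A_old = e^-3.2212 ≈ 0.03991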